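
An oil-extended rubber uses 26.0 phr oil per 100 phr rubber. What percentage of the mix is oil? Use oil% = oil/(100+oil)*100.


Oil % = oil / (100 + oil) * 100
= 26.0 / (100 + 26.0) * 100
= 26.0 / 126.0 * 100
= 20.63%

20.63%


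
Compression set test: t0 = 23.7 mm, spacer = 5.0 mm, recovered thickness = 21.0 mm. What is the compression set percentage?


CS = (t0 - recovered) / (t0 - ts) * 100
= (23.7 - 21.0) / (23.7 - 5.0) * 100
= 2.7 / 18.7 * 100
= 14.4%

14.4%


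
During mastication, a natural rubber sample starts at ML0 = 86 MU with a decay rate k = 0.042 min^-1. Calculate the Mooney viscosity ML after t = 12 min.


ML = ML0 * exp(-k * t)
ML = 86 * exp(-0.042 * 12)
ML = 86 * 0.6041
ML = 51.95 MU

51.95 MU


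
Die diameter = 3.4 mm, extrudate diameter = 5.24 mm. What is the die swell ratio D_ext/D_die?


Die swell ratio = D_extrudate / D_die
= 5.24 / 3.4
= 1.541

Die swell = 1.541


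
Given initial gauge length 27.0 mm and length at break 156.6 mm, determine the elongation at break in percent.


Elongation = (Lf - L0) / L0 * 100
= (156.6 - 27.0) / 27.0 * 100
= 129.6 / 27.0 * 100
= 480.0%

480.0%


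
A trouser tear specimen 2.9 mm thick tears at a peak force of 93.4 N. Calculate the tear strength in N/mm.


Tear strength = force / thickness
= 93.4 / 2.9
= 32.21 N/mm

32.21 N/mm


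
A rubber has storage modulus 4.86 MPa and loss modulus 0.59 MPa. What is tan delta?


tan delta = E'' / E'
= 0.59 / 4.86
= 0.1214

tan delta = 0.1214


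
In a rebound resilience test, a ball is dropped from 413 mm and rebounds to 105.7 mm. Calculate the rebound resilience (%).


Resilience = h_rebound / h_drop * 100
= 105.7 / 413 * 100
= 25.6%

25.6%


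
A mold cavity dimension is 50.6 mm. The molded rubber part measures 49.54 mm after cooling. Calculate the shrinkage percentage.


Shrinkage = (mold - part) / mold * 100
= (50.6 - 49.54) / 50.6 * 100
= 1.06 / 50.6 * 100
= 2.09%

2.09%


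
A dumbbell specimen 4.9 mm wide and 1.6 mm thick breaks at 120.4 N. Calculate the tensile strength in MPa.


Area = width * thickness = 4.9 * 1.6 = 7.84 mm^2
TS = force / area = 120.4 / 7.84 = 15.36 MPa

15.36 MPa


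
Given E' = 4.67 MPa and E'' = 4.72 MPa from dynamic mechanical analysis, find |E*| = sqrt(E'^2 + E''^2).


|E*| = sqrt(E'^2 + E''^2)
= sqrt(4.67^2 + 4.72^2)
= sqrt(21.8089 + 22.2784)
= 6.64 MPa

6.64 MPa


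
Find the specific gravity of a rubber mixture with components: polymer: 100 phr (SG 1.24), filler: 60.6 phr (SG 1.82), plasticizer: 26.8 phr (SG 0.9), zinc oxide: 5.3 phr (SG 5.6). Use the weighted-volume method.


Sum of weights = 192.7
Volume contributions:
  polymer: 100/1.24 = 80.6452
  filler: 60.6/1.82 = 33.2967
  plasticizer: 26.8/0.9 = 29.7778
  zinc oxide: 5.3/5.6 = 0.9464
Sum of volumes = 144.6661
SG = 192.7 / 144.6661 = 1.332

SG = 1.332


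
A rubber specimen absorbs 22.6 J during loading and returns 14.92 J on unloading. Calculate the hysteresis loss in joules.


Hysteresis loss = loading - unloading
= 22.6 - 14.92
= 7.68 J

7.68 J


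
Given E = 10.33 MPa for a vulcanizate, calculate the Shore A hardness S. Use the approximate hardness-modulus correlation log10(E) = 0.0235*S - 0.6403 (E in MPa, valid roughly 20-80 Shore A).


log10(E) = 0.0235*S - 0.6403  =>  S = (log10(E) + 0.6403) / 0.0235
log10(10.33) = 1.014100
S = (1.014100 + 0.6403) / 0.0235 = 1.654400 / 0.0235
S = 70.4

Shore A = 70.4


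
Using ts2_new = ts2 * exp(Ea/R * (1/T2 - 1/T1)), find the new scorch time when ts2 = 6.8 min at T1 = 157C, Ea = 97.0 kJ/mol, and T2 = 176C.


Convert temperatures: T1 = 157 + 273.15 = 430.15 K, T2 = 176 + 273.15 = 449.15 K
ts2_new = 6.8 * exp(97000 / 8.314 * (1/449.15 - 1/430.15))
1/T2 - 1/T1 = -9.8343e-05
ts2_new = 2.16 min

2.16 min


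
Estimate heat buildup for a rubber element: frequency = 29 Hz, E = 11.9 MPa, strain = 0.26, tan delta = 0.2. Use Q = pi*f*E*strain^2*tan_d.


Q = pi * f * E * strain^2 * tan_d
= pi * 29 * 11.9 * 0.26^2 * 0.2
= pi * 29 * 11.9 * 0.0676 * 0.2
= 14.6579

Q = 14.6579


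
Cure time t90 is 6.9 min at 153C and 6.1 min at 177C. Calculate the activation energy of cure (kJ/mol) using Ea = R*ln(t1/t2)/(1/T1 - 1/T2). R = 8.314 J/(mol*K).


T1 = 426.15 K, T2 = 450.15 K
1/T1 - 1/T2 = 1.2511e-04
ln(t1/t2) = ln(6.9/6.1) = 0.1232
Ea = 8.314 * 0.1232 / 1.2511e-04 = 8189.2528 J/mol
Ea = 8.19 kJ/mol

8.19 kJ/mol


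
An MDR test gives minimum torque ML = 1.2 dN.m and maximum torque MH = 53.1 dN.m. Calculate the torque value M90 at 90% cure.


M90 = ML + 0.9 * (MH - ML)
M90 = 1.2 + 0.9 * (53.1 - 1.2)
M90 = 1.2 + 0.9 * 51.9
M90 = 47.91 dN.m

47.91 dN.m


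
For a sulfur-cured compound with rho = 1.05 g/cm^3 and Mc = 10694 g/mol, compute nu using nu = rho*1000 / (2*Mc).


nu = rho * 1000 / (2 * Mc)
nu = 1.05 * 1000 / (2 * 10694)
nu = 1050.0 / 21388
nu = 0.0491 mol/L

0.0491 mol/L


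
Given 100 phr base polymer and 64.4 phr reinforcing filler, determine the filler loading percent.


Filler % = filler / (rubber + filler) * 100
= 64.4 / (100 + 64.4) * 100
= 64.4 / 164.4 * 100
= 39.17%

39.17%


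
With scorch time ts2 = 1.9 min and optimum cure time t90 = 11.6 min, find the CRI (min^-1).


CRI = 100 / (t90 - ts2)
= 100 / (11.6 - 1.9)
= 100 / 9.7
= 10.31 min^-1

10.31 min^-1


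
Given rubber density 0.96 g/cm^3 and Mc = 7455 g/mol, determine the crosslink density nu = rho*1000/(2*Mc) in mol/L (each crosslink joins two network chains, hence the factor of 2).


nu = rho * 1000 / (2 * Mc)
nu = 0.96 * 1000 / (2 * 7455)
nu = 960.0 / 14910
nu = 0.0644 mol/L

0.0644 mol/L


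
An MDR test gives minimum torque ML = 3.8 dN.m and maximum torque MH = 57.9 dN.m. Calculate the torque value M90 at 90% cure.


M90 = ML + 0.9 * (MH - ML)
M90 = 3.8 + 0.9 * (57.9 - 3.8)
M90 = 3.8 + 0.9 * 54.1
M90 = 52.49 dN.m

52.49 dN.m


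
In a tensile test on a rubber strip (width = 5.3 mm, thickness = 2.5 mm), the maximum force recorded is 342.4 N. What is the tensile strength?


Area = width * thickness = 5.3 * 2.5 = 13.25 mm^2
TS = force / area = 342.4 / 13.25 = 25.84 MPa

25.84 MPa


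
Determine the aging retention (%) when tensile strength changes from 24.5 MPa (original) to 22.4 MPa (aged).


Retention = aged / original * 100
= 22.4 / 24.5 * 100
= 91.4%

91.4%


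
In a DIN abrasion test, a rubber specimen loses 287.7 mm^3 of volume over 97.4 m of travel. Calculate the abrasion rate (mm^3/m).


Rate = volume_loss / distance
= 287.7 / 97.4
= 2.954 mm^3/m

2.954 mm^3/m


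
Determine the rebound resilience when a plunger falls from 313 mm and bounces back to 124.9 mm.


Resilience = h_rebound / h_drop * 100
= 124.9 / 313 * 100
= 39.9%

39.9%


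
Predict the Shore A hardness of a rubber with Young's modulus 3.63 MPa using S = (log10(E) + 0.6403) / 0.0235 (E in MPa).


log10(E) = 0.0235*S - 0.6403  =>  S = (log10(E) + 0.6403) / 0.0235
log10(3.63) = 0.559907
S = (0.559907 + 0.6403) / 0.0235 = 1.200207 / 0.0235
S = 51.1

Shore A = 51.1


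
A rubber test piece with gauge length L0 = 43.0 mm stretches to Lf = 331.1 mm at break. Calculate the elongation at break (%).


Elongation = (Lf - L0) / L0 * 100
= (331.1 - 43.0) / 43.0 * 100
= 288.1 / 43.0 * 100
= 670.0%

670.0%


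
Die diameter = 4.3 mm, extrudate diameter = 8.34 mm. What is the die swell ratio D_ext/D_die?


Die swell ratio = D_extrudate / D_die
= 8.34 / 4.3
= 1.94

Die swell = 1.94


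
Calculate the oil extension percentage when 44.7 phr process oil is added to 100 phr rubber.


Oil % = oil / (100 + oil) * 100
= 44.7 / (100 + 44.7) * 100
= 44.7 / 144.7 * 100
= 30.89%

30.89%


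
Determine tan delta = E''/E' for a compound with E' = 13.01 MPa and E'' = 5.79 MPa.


tan delta = E'' / E'
= 5.79 / 13.01
= 0.445

tan delta = 0.445


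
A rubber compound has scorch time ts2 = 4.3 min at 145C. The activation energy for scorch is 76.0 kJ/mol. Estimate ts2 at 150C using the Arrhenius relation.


Convert temperatures: T1 = 145 + 273.15 = 418.15 K, T2 = 150 + 273.15 = 423.15 K
ts2_new = 4.3 * exp(76000 / 8.314 * (1/423.15 - 1/418.15))
1/T2 - 1/T1 = -2.8258e-05
ts2_new = 3.32 min

3.32 min


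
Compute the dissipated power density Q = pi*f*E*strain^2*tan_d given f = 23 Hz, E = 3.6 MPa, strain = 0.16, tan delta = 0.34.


Q = pi * f * E * strain^2 * tan_d
= pi * 23 * 3.6 * 0.16^2 * 0.34
= pi * 23 * 3.6 * 0.0256 * 0.34
= 2.2641

Q = 2.2641


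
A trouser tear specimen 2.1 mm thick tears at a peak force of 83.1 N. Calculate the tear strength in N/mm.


Tear strength = force / thickness
= 83.1 / 2.1
= 39.57 N/mm

39.57 N/mm


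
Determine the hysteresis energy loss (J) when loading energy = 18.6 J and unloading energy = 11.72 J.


Hysteresis loss = loading - unloading
= 18.6 - 11.72
= 6.88 J

6.88 J


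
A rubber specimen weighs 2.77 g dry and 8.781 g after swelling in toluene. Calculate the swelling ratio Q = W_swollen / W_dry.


Q = W_swollen / W_dry
Q = 8.781 / 2.77
Q = 3.17

Q = 3.17


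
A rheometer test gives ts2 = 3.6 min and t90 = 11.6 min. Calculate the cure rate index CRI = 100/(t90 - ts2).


CRI = 100 / (t90 - ts2)
= 100 / (11.6 - 3.6)
= 100 / 8.0
= 12.5 min^-1

12.5 min^-1


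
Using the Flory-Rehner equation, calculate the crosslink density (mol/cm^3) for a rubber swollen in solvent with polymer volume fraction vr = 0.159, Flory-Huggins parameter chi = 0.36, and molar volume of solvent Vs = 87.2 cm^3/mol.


ln(1 - vr) = ln(1 - 0.159) = -0.1732
Numerator = -((-0.1732) + 0.159 + 0.36 * 0.159^2) = 0.0051
Denominator = 87.2 * (0.159^(1/3) - 0.159/2) = 40.3082
nu = 0.0051 / 40.3082 = 1.2559e-04 mol/cm^3

1.2559e-04 mol/cm^3


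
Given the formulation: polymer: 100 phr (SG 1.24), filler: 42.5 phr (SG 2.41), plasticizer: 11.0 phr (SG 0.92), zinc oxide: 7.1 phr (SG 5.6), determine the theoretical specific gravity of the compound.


Sum of weights = 160.6
Volume contributions:
  polymer: 100/1.24 = 80.6452
  filler: 42.5/2.41 = 17.6349
  plasticizer: 11.0/0.92 = 11.9565
  zinc oxide: 7.1/5.6 = 1.2679
Sum of volumes = 111.5044
SG = 160.6 / 111.5044 = 1.44

SG = 1.44


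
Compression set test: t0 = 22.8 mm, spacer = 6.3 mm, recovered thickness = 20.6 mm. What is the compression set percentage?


CS = (t0 - recovered) / (t0 - ts) * 100
= (22.8 - 20.6) / (22.8 - 6.3) * 100
= 2.2 / 16.5 * 100
= 13.3%

13.3%


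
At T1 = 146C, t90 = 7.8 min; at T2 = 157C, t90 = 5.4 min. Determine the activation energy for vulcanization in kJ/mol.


T1 = 419.15 K, T2 = 430.15 K
1/T1 - 1/T2 = 6.1010e-05
ln(t1/t2) = ln(7.8/5.4) = 0.3677
Ea = 8.314 * 0.3677 / 6.1010e-05 = 50110.6031 J/mol
Ea = 50.11 kJ/mol

50.11 kJ/mol


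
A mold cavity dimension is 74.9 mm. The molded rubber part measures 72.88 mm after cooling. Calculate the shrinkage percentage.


Shrinkage = (mold - part) / mold * 100
= (74.9 - 72.88) / 74.9 * 100
= 2.02 / 74.9 * 100
= 2.7%

2.7%


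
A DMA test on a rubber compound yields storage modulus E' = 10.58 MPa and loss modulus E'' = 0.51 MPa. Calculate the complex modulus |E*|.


|E*| = sqrt(E'^2 + E''^2)
= sqrt(10.58^2 + 0.51^2)
= sqrt(111.9364 + 0.2601)
= 10.592 MPa

10.592 MPa


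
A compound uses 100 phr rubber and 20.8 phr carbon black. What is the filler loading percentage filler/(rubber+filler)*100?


Filler % = filler / (rubber + filler) * 100
= 20.8 / (100 + 20.8) * 100
= 20.8 / 120.8 * 100
= 17.22%

17.22%


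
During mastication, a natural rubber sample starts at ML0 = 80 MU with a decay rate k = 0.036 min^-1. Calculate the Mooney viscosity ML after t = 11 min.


ML = ML0 * exp(-k * t)
ML = 80 * exp(-0.036 * 11)
ML = 80 * 0.6730
ML = 53.84 MU

53.84 MU


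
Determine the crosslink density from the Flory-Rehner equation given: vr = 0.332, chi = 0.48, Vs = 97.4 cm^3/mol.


ln(1 - vr) = ln(1 - 0.332) = -0.4035
Numerator = -((-0.4035) + 0.332 + 0.48 * 0.332^2) = 0.0186
Denominator = 97.4 * (0.332^(1/3) - 0.332/2) = 51.2748
nu = 0.0186 / 51.2748 = 3.6196e-04 mol/cm^3

3.6196e-04 mol/cm^3


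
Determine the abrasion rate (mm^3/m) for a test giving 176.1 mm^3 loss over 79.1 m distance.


Rate = volume_loss / distance
= 176.1 / 79.1
= 2.226 mm^3/m

2.226 mm^3/m


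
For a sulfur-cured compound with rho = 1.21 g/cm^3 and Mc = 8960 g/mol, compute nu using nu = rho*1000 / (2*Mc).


nu = rho * 1000 / (2 * Mc)
nu = 1.21 * 1000 / (2 * 8960)
nu = 1210.0 / 17920
nu = 0.0675 mol/L

0.0675 mol/L


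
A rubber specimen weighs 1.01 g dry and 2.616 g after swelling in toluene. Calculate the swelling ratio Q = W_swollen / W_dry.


Q = W_swollen / W_dry
Q = 2.616 / 1.01
Q = 2.59

Q = 2.59


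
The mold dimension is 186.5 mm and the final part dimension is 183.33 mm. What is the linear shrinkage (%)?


Shrinkage = (mold - part) / mold * 100
= (186.5 - 183.33) / 186.5 * 100
= 3.17 / 186.5 * 100
= 1.7%

1.7%


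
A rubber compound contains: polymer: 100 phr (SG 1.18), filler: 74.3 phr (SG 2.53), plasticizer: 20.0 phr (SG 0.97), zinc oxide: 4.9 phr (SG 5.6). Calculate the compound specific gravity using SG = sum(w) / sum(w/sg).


Sum of weights = 199.2
Volume contributions:
  polymer: 100/1.18 = 84.7458
  filler: 74.3/2.53 = 29.3676
  plasticizer: 20.0/0.97 = 20.6186
  zinc oxide: 4.9/5.6 = 0.8750
Sum of volumes = 135.6069
SG = 199.2 / 135.6069 = 1.469

SG = 1.469


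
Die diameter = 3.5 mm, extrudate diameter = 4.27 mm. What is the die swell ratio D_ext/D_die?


Die swell ratio = D_extrudate / D_die
= 4.27 / 3.5
= 1.22

Die swell = 1.22


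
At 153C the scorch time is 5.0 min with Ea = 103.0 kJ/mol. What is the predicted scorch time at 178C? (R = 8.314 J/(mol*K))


Convert temperatures: T1 = 153 + 273.15 = 426.15 K, T2 = 178 + 273.15 = 451.15 K
ts2_new = 5.0 * exp(103000 / 8.314 * (1/451.15 - 1/426.15))
1/T2 - 1/T1 = -1.3003e-04
ts2_new = 1.0 min

1.0 min


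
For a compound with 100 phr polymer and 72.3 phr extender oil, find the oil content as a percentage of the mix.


Oil % = oil / (100 + oil) * 100
= 72.3 / (100 + 72.3) * 100
= 72.3 / 172.3 * 100
= 41.96%

41.96%


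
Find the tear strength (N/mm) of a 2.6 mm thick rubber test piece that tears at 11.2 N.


Tear strength = force / thickness
= 11.2 / 2.6
= 4.31 N/mm

4.31 N/mm


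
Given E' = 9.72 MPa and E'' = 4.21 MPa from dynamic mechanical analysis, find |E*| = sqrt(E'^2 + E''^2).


|E*| = sqrt(E'^2 + E''^2)
= sqrt(9.72^2 + 4.21^2)
= sqrt(94.4784 + 17.7241)
= 10.593 MPa

10.593 MPa


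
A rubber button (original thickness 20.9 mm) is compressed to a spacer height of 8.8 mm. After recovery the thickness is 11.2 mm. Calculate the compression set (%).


CS = (t0 - recovered) / (t0 - ts) * 100
= (20.9 - 11.2) / (20.9 - 8.8) * 100
= 9.7 / 12.1 * 100
= 80.2%

80.2%


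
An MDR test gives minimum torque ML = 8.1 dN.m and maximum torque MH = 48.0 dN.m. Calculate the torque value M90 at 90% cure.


M90 = ML + 0.9 * (MH - ML)
M90 = 8.1 + 0.9 * (48.0 - 8.1)
M90 = 8.1 + 0.9 * 39.9
M90 = 44.01 dN.m

44.01 dN.m


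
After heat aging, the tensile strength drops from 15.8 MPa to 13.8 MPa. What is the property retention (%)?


Retention = aged / original * 100
= 13.8 / 15.8 * 100
= 87.3%

87.3%


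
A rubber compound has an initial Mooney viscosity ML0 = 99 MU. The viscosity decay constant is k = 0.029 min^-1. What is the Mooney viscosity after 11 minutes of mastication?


ML = ML0 * exp(-k * t)
ML = 99 * exp(-0.029 * 11)
ML = 99 * 0.7269
ML = 71.96 MU

71.96 MU


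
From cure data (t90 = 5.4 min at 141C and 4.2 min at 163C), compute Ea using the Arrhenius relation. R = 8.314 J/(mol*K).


T1 = 414.15 K, T2 = 436.15 K
1/T1 - 1/T2 = 1.2179e-04
ln(t1/t2) = ln(5.4/4.2) = 0.2513
Ea = 8.314 * 0.2513 / 1.2179e-04 = 17155.2995 J/mol
Ea = 17.16 kJ/mol

17.16 kJ/mol


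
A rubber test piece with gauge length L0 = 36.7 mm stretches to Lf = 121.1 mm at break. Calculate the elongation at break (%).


Elongation = (Lf - L0) / L0 * 100
= (121.1 - 36.7) / 36.7 * 100
= 84.4 / 36.7 * 100
= 230.0%

230.0%


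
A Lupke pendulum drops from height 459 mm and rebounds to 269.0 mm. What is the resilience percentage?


Resilience = h_rebound / h_drop * 100
= 269.0 / 459 * 100
= 58.6%

58.6%


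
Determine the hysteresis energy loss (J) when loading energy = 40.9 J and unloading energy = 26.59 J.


Hysteresis loss = loading - unloading
= 40.9 - 26.59
= 14.31 J

14.31 J


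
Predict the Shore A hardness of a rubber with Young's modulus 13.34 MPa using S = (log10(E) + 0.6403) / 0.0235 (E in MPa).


log10(E) = 0.0235*S - 0.6403  =>  S = (log10(E) + 0.6403) / 0.0235
log10(13.34) = 1.125156
S = (1.125156 + 0.6403) / 0.0235 = 1.765456 / 0.0235
S = 75.1

Shore A = 75.1


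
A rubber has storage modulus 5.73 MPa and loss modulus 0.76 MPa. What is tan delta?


tan delta = E'' / E'
= 0.76 / 5.73
= 0.1326

tan delta = 0.1326


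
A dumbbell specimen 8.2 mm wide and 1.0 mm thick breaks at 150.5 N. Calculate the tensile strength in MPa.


Area = width * thickness = 8.2 * 1.0 = 8.2 mm^2
TS = force / area = 150.5 / 8.2 = 18.35 MPa

18.35 MPa


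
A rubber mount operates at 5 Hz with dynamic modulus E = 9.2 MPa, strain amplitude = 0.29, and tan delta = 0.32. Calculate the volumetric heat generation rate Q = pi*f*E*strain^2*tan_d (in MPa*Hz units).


Q = pi * f * E * strain^2 * tan_d
= pi * 5 * 9.2 * 0.29^2 * 0.32
= pi * 5 * 9.2 * 0.0841 * 0.32
= 3.8891

Q = 3.8891


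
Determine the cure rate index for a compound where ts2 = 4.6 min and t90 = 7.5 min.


CRI = 100 / (t90 - ts2)
= 100 / (7.5 - 4.6)
= 100 / 2.9
= 34.48 min^-1

34.48 min^-1


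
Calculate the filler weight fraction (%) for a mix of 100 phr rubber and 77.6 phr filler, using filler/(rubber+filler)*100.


Filler % = filler / (rubber + filler) * 100
= 77.6 / (100 + 77.6) * 100
= 77.6 / 177.6 * 100
= 43.69%

43.69%


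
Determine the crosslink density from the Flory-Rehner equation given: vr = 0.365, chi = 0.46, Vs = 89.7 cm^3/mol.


ln(1 - vr) = ln(1 - 0.365) = -0.4541
Numerator = -((-0.4541) + 0.365 + 0.46 * 0.365^2) = 0.0278
Denominator = 89.7 * (0.365^(1/3) - 0.365/2) = 47.7345
nu = 0.0278 / 47.7345 = 5.8337e-04 mol/cm^3

5.8337e-04 mol/cm^3


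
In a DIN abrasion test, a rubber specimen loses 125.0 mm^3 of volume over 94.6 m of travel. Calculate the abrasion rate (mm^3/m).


Rate = volume_loss / distance
= 125.0 / 94.6
= 1.321 mm^3/m

1.321 mm^3/m


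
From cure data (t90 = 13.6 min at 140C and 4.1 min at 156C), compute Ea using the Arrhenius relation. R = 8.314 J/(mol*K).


T1 = 413.15 K, T2 = 429.15 K
1/T1 - 1/T2 = 9.0241e-05
ln(t1/t2) = ln(13.6/4.1) = 1.1991
Ea = 8.314 * 1.1991 / 9.0241e-05 = 110472.9857 J/mol
Ea = 110.47 kJ/mol

110.47 kJ/mol


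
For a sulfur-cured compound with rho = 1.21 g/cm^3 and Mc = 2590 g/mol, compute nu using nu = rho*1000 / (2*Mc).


nu = rho * 1000 / (2 * Mc)
nu = 1.21 * 1000 / (2 * 2590)
nu = 1210.0 / 5180
nu = 0.2336 mol/L

0.2336 mol/L


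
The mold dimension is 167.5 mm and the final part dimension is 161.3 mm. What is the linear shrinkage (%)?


Shrinkage = (mold - part) / mold * 100
= (167.5 - 161.3) / 167.5 * 100
= 6.2 / 167.5 * 100
= 3.7%

3.7%


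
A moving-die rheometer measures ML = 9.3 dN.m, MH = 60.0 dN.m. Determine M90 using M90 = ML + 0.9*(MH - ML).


M90 = ML + 0.9 * (MH - ML)
M90 = 9.3 + 0.9 * (60.0 - 9.3)
M90 = 9.3 + 0.9 * 50.7
M90 = 54.93 dN.m

54.93 dN.m


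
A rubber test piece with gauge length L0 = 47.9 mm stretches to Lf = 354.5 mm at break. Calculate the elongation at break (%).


Elongation = (Lf - L0) / L0 * 100
= (354.5 - 47.9) / 47.9 * 100
= 306.6 / 47.9 * 100
= 640.1%

640.1%


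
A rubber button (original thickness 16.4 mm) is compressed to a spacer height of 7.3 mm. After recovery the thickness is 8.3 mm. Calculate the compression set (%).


CS = (t0 - recovered) / (t0 - ts) * 100
= (16.4 - 8.3) / (16.4 - 7.3) * 100
= 8.1 / 9.1 * 100
= 89.0%

89.0%


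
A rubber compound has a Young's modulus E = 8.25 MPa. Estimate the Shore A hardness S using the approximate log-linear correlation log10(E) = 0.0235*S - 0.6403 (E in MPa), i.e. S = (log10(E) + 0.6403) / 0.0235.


log10(E) = 0.0235*S - 0.6403  =>  S = (log10(E) + 0.6403) / 0.0235
log10(8.25) = 0.916454
S = (0.916454 + 0.6403) / 0.0235 = 1.556754 / 0.0235
S = 66.2

Shore A = 66.2


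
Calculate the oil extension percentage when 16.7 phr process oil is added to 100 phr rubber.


Oil % = oil / (100 + oil) * 100
= 16.7 / (100 + 16.7) * 100
= 16.7 / 116.7 * 100
= 14.31%

14.31%


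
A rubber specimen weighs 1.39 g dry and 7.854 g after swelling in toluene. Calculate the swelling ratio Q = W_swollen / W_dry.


Q = W_swollen / W_dry
Q = 7.854 / 1.39
Q = 5.65

Q = 5.65


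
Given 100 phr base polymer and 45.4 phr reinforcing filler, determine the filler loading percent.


Filler % = filler / (rubber + filler) * 100
= 45.4 / (100 + 45.4) * 100
= 45.4 / 145.4 * 100
= 31.22%

31.22%


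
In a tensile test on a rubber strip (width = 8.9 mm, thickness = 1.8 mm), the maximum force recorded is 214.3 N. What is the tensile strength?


Area = width * thickness = 8.9 * 1.8 = 16.02 mm^2
TS = force / area = 214.3 / 16.02 = 13.38 MPa

13.38 MPa


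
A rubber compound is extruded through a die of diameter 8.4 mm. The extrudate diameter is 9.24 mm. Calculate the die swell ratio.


Die swell ratio = D_extrudate / D_die
= 9.24 / 8.4
= 1.1

Die swell = 1.1


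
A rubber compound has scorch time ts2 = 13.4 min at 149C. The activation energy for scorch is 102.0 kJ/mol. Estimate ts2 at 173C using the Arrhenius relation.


Convert temperatures: T1 = 149 + 273.15 = 422.15 K, T2 = 173 + 273.15 = 446.15 K
ts2_new = 13.4 * exp(102000 / 8.314 * (1/446.15 - 1/422.15))
1/T2 - 1/T1 = -1.2743e-04
ts2_new = 2.81 min

2.81 min


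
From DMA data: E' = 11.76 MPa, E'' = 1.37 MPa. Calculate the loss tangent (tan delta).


tan delta = E'' / E'
= 1.37 / 11.76
= 0.1165

tan delta = 0.1165


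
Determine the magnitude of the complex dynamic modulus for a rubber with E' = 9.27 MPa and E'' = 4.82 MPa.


|E*| = sqrt(E'^2 + E''^2)
= sqrt(9.27^2 + 4.82^2)
= sqrt(85.9329 + 23.2324)
= 10.448 MPa

10.448 MPa


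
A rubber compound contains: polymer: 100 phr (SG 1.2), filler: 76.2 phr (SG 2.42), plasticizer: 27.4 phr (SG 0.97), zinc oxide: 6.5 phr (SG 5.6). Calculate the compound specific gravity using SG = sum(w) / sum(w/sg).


Sum of weights = 210.1
Volume contributions:
  polymer: 100/1.2 = 83.3333
  filler: 76.2/2.42 = 31.4876
  plasticizer: 27.4/0.97 = 28.2474
  zinc oxide: 6.5/5.6 = 1.1607
Sum of volumes = 144.2291
SG = 210.1 / 144.2291 = 1.457

SG = 1.457


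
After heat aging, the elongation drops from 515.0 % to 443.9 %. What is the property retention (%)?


Retention = aged / original * 100
= 443.9 / 515.0 * 100
= 86.2%

86.2%


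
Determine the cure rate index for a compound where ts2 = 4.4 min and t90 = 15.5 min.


CRI = 100 / (t90 - ts2)
= 100 / (15.5 - 4.4)
= 100 / 11.1
= 9.01 min^-1

9.01 min^-1


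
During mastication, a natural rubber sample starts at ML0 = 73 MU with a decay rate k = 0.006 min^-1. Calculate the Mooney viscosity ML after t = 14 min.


ML = ML0 * exp(-k * t)
ML = 73 * exp(-0.006 * 14)
ML = 73 * 0.9194
ML = 67.12 MU

67.12 MU


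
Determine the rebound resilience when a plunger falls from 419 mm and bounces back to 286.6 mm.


Resilience = h_rebound / h_drop * 100
= 286.6 / 419 * 100
= 68.4%

68.4%


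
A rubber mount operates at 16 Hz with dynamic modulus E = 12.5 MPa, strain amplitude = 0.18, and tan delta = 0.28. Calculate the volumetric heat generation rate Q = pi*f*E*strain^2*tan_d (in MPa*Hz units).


Q = pi * f * E * strain^2 * tan_d
= pi * 16 * 12.5 * 0.18^2 * 0.28
= pi * 16 * 12.5 * 0.0324 * 0.28
= 5.7001

Q = 5.7001


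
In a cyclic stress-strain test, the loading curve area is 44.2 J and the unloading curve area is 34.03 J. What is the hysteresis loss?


Hysteresis loss = loading - unloading
= 44.2 - 34.03
= 10.17 J

10.17 J


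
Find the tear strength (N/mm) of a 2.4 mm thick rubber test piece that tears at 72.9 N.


Tear strength = force / thickness
= 72.9 / 2.4
= 30.38 N/mm

30.38 N/mm


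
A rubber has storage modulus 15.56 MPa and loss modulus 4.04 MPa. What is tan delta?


tan delta = E'' / E'
= 4.04 / 15.56
= 0.2596

tan delta = 0.2596


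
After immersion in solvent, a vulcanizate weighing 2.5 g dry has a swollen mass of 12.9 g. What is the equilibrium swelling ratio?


Q = W_swollen / W_dry
Q = 12.9 / 2.5
Q = 5.16

Q = 5.16


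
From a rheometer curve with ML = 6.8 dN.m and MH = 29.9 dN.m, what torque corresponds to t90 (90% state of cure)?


M90 = ML + 0.9 * (MH - ML)
M90 = 6.8 + 0.9 * (29.9 - 6.8)
M90 = 6.8 + 0.9 * 23.1
M90 = 27.59 dN.m

27.59 dN.m


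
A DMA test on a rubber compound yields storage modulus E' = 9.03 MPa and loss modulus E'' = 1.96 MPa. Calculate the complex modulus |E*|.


|E*| = sqrt(E'^2 + E''^2)
= sqrt(9.03^2 + 1.96^2)
= sqrt(81.5409 + 3.8416)
= 9.24 MPa

9.24 MPa


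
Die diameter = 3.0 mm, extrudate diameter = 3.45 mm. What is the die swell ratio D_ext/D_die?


Die swell ratio = D_extrudate / D_die
= 3.45 / 3.0
= 1.15

Die swell = 1.15


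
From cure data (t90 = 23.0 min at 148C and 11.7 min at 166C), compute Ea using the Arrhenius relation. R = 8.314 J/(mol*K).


T1 = 421.15 K, T2 = 439.15 K
1/T1 - 1/T2 = 9.7325e-05
ln(t1/t2) = ln(23.0/11.7) = 0.6759
Ea = 8.314 * 0.6759 / 9.7325e-05 = 57739.5117 J/mol
Ea = 57.74 kJ/mol

57.74 kJ/mol


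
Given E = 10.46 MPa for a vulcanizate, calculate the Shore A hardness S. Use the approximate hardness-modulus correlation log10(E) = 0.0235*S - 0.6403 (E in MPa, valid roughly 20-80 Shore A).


log10(E) = 0.0235*S - 0.6403  =>  S = (log10(E) + 0.6403) / 0.0235
log10(10.46) = 1.019532
S = (1.019532 + 0.6403) / 0.0235 = 1.659832 / 0.0235
S = 70.6

Shore A = 70.6


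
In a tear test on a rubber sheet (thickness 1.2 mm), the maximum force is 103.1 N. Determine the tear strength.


Tear strength = force / thickness
= 103.1 / 1.2
= 85.92 N/mm

85.92 N/mm


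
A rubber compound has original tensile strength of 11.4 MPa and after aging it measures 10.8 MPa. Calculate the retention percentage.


Retention = aged / original * 100
= 10.8 / 11.4 * 100
= 94.7%

94.7%


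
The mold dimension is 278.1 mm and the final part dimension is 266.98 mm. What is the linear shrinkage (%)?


Shrinkage = (mold - part) / mold * 100
= (278.1 - 266.98) / 278.1 * 100
= 11.12 / 278.1 * 100
= 4.0%

4.0%


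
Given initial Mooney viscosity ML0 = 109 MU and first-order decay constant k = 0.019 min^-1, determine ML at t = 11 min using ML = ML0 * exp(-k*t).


ML = ML0 * exp(-k * t)
ML = 109 * exp(-0.019 * 11)
ML = 109 * 0.8114
ML = 88.44 MU

88.44 MU


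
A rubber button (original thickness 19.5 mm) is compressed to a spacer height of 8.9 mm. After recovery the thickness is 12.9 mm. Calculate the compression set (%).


CS = (t0 - recovered) / (t0 - ts) * 100
= (19.5 - 12.9) / (19.5 - 8.9) * 100
= 6.6 / 10.6 * 100
= 62.3%

62.3%


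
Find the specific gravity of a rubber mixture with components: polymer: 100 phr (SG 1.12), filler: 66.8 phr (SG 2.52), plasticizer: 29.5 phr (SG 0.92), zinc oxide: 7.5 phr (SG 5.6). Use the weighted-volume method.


Sum of weights = 203.8
Volume contributions:
  polymer: 100/1.12 = 89.2857
  filler: 66.8/2.52 = 26.5079
  plasticizer: 29.5/0.92 = 32.0652
  zinc oxide: 7.5/5.6 = 1.3393
Sum of volumes = 149.1982
SG = 203.8 / 149.1982 = 1.366

SG = 1.366


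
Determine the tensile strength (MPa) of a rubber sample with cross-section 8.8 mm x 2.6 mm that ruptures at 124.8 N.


Area = width * thickness = 8.8 * 2.6 = 22.88 mm^2
TS = force / area = 124.8 / 22.88 = 5.45 MPa

5.45 MPa


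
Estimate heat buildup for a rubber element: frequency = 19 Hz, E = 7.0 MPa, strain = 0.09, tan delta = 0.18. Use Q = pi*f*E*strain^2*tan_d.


Q = pi * f * E * strain^2 * tan_d
= pi * 19 * 7.0 * 0.09^2 * 0.18
= pi * 19 * 7.0 * 0.0081 * 0.18
= 0.6092

Q = 0.6092


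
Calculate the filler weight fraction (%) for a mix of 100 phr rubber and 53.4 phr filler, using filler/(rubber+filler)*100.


Filler % = filler / (rubber + filler) * 100
= 53.4 / (100 + 53.4) * 100
= 53.4 / 153.4 * 100
= 34.81%

34.81%


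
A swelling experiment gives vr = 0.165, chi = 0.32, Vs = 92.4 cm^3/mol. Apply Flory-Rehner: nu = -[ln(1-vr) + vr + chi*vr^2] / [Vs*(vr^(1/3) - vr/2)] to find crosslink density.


ln(1 - vr) = ln(1 - 0.165) = -0.1803
Numerator = -((-0.1803) + 0.165 + 0.32 * 0.165^2) = 0.0066
Denominator = 92.4 * (0.165^(1/3) - 0.165/2) = 43.0566
nu = 0.0066 / 43.0566 = 1.5355e-04 mol/cm^3

1.5355e-04 mol/cm^3


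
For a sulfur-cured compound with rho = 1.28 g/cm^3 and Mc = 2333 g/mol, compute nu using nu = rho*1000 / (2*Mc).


nu = rho * 1000 / (2 * Mc)
nu = 1.28 * 1000 / (2 * 2333)
nu = 1280.0 / 4666
nu = 0.2743 mol/L

0.2743 mol/L


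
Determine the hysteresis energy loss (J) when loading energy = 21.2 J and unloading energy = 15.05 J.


Hysteresis loss = loading - unloading
= 21.2 - 15.05
= 6.15 J

6.15 J


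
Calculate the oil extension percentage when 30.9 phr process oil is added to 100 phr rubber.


Oil % = oil / (100 + oil) * 100
= 30.9 / (100 + 30.9) * 100
= 30.9 / 130.9 * 100
= 23.61%

23.61%


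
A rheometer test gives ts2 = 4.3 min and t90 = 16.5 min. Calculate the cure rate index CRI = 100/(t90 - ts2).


CRI = 100 / (t90 - ts2)
= 100 / (16.5 - 4.3)
= 100 / 12.2
= 8.2 min^-1

8.2 min^-1


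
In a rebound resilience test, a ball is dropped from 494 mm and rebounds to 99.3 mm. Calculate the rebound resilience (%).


Resilience = h_rebound / h_drop * 100
= 99.3 / 494 * 100
= 20.1%

20.1%


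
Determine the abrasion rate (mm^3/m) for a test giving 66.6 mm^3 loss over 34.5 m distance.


Rate = volume_loss / distance
= 66.6 / 34.5
= 1.93 mm^3/m

1.93 mm^3/m


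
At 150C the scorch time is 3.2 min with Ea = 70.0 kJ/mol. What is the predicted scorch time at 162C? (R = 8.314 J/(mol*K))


Convert temperatures: T1 = 150 + 273.15 = 423.15 K, T2 = 162 + 273.15 = 435.15 K
ts2_new = 3.2 * exp(70000 / 8.314 * (1/435.15 - 1/423.15))
1/T2 - 1/T1 = -6.5170e-05
ts2_new = 1.85 min

1.85 min


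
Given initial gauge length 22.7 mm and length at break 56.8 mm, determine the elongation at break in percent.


Elongation = (Lf - L0) / L0 * 100
= (56.8 - 22.7) / 22.7 * 100
= 34.1 / 22.7 * 100
= 150.2%

150.2%


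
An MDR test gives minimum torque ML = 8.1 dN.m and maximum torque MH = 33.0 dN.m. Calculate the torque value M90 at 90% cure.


M90 = ML + 0.9 * (MH - ML)
M90 = 8.1 + 0.9 * (33.0 - 8.1)
M90 = 8.1 + 0.9 * 24.9
M90 = 30.51 dN.m

30.51 dN.m


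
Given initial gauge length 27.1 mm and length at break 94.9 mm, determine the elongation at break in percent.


Elongation = (Lf - L0) / L0 * 100
= (94.9 - 27.1) / 27.1 * 100
= 67.8 / 27.1 * 100
= 250.2%

250.2%


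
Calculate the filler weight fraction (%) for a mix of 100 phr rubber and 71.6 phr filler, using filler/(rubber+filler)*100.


Filler % = filler / (rubber + filler) * 100
= 71.6 / (100 + 71.6) * 100
= 71.6 / 171.6 * 100
= 41.72%

41.72%


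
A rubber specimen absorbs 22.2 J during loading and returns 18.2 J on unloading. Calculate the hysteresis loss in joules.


Hysteresis loss = loading - unloading
= 22.2 - 18.2
= 4.0 J

4.0 J


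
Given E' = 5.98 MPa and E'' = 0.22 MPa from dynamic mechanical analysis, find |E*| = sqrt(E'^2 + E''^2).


|E*| = sqrt(E'^2 + E''^2)
= sqrt(5.98^2 + 0.22^2)
= sqrt(35.7604 + 0.0484)
= 5.984 MPa

5.984 MPa


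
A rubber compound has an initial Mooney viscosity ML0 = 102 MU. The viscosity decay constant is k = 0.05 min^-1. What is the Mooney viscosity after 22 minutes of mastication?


ML = ML0 * exp(-k * t)
ML = 102 * exp(-0.05 * 22)
ML = 102 * 0.3329
ML = 33.95 MU

33.95 MU


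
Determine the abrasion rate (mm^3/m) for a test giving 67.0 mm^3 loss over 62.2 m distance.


Rate = volume_loss / distance
= 67.0 / 62.2
= 1.077 mm^3/m

1.077 mm^3/m


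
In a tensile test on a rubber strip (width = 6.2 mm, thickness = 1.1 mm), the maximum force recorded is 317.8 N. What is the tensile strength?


Area = width * thickness = 6.2 * 1.1 = 6.82 mm^2
TS = force / area = 317.8 / 6.82 = 46.6 MPa

46.6 MPa


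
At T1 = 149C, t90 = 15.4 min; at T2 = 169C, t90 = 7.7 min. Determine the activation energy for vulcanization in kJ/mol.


T1 = 422.15 K, T2 = 442.15 K
1/T1 - 1/T2 = 1.0715e-04
ln(t1/t2) = ln(15.4/7.7) = 0.6931
Ea = 8.314 * 0.6931 / 1.0715e-04 = 53782.6143 J/mol
Ea = 53.78 kJ/mol

53.78 kJ/mol


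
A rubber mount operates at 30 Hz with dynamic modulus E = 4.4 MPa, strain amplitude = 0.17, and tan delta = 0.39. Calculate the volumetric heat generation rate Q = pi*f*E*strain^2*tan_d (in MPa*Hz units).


Q = pi * f * E * strain^2 * tan_d
= pi * 30 * 4.4 * 0.17^2 * 0.39
= pi * 30 * 4.4 * 0.0289 * 0.39
= 4.6740

Q = 4.6740


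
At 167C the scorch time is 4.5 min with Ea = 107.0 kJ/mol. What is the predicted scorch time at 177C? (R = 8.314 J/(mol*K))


Convert temperatures: T1 = 167 + 273.15 = 440.15 K, T2 = 177 + 273.15 = 450.15 K
ts2_new = 4.5 * exp(107000 / 8.314 * (1/450.15 - 1/440.15))
1/T2 - 1/T1 = -5.0471e-05
ts2_new = 2.35 min

2.35 min


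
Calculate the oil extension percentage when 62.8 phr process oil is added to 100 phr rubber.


Oil % = oil / (100 + oil) * 100
= 62.8 / (100 + 62.8) * 100
= 62.8 / 162.8 * 100
= 38.57%

38.57%


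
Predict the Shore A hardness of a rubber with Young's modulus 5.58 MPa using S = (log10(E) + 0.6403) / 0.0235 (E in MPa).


log10(E) = 0.0235*S - 0.6403  =>  S = (log10(E) + 0.6403) / 0.0235
log10(5.58) = 0.746634
S = (0.746634 + 0.6403) / 0.0235 = 1.386934 / 0.0235
S = 59.0

Shore A = 59.0


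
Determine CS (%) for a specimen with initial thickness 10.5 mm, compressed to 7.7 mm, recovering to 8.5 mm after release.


CS = (t0 - recovered) / (t0 - ts) * 100
= (10.5 - 8.5) / (10.5 - 7.7) * 100
= 2.0 / 2.8 * 100
= 71.4%

71.4%


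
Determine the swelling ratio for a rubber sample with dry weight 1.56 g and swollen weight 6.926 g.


Q = W_swollen / W_dry
Q = 6.926 / 1.56
Q = 4.44

Q = 4.44


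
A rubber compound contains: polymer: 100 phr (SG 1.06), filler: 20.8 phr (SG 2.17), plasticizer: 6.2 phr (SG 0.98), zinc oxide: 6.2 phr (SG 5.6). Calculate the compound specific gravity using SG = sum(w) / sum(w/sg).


Sum of weights = 133.2
Volume contributions:
  polymer: 100/1.06 = 94.3396
  filler: 20.8/2.17 = 9.5853
  plasticizer: 6.2/0.98 = 6.3265
  zinc oxide: 6.2/5.6 = 1.1071
Sum of volumes = 111.3585
SG = 133.2 / 111.3585 = 1.196

SG = 1.196


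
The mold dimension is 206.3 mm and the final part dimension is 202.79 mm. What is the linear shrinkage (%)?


Shrinkage = (mold - part) / mold * 100
= (206.3 - 202.79) / 206.3 * 100
= 3.51 / 206.3 * 100
= 1.7%

1.7%


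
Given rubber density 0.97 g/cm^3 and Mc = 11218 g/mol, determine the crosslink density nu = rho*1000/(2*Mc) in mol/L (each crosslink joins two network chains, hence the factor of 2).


nu = rho * 1000 / (2 * Mc)
nu = 0.97 * 1000 / (2 * 11218)
nu = 970.0 / 22436
nu = 0.0432 mol/L

0.0432 mol/L


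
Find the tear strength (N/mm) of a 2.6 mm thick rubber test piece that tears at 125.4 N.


Tear strength = force / thickness
= 125.4 / 2.6
= 48.23 N/mm

48.23 N/mm


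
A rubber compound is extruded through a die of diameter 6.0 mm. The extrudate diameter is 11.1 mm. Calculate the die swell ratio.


Die swell ratio = D_extrudate / D_die
= 11.1 / 6.0
= 1.85

Die swell = 1.85


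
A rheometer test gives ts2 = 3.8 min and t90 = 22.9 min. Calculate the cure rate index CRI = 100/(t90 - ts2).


CRI = 100 / (t90 - ts2)
= 100 / (22.9 - 3.8)
= 100 / 19.1
= 5.24 min^-1

5.24 min^-1


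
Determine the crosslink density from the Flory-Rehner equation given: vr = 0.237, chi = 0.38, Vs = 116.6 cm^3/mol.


ln(1 - vr) = ln(1 - 0.237) = -0.2705
Numerator = -((-0.2705) + 0.237 + 0.38 * 0.237^2) = 0.0122
Denominator = 116.6 * (0.237^(1/3) - 0.237/2) = 58.3404
nu = 0.0122 / 58.3404 = 2.0831e-04 mol/cm^3

2.0831e-04 mol/cm^3


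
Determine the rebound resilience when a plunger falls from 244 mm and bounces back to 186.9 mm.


Resilience = h_rebound / h_drop * 100
= 186.9 / 244 * 100
= 76.6%

76.6%


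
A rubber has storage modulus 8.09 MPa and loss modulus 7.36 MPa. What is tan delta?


tan delta = E'' / E'
= 7.36 / 8.09
= 0.9098

tan delta = 0.9098


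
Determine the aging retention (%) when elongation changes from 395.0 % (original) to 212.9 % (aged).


Retention = aged / original * 100
= 212.9 / 395.0 * 100
= 53.9%

53.9%


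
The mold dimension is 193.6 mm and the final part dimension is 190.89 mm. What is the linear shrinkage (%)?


Shrinkage = (mold - part) / mold * 100
= (193.6 - 190.89) / 193.6 * 100
= 2.71 / 193.6 * 100
= 1.4%

1.4%


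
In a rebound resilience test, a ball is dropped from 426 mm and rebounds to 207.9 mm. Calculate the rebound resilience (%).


Resilience = h_rebound / h_drop * 100
= 207.9 / 426 * 100
= 48.8%

48.8%


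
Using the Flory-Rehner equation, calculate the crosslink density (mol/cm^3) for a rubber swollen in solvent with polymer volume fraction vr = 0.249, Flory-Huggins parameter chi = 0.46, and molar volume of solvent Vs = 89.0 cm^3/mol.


ln(1 - vr) = ln(1 - 0.249) = -0.2863
Numerator = -((-0.2863) + 0.249 + 0.46 * 0.249^2) = 0.0088
Denominator = 89.0 * (0.249^(1/3) - 0.249/2) = 44.9111
nu = 0.0088 / 44.9111 = 1.9659e-04 mol/cm^3

1.9659e-04 mol/cm^3


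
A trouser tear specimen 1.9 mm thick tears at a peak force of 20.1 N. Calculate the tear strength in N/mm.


Tear strength = force / thickness
= 20.1 / 1.9
= 10.58 N/mm

10.58 N/mm


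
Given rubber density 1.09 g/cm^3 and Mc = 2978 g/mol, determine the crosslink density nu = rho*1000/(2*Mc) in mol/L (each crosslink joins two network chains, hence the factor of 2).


nu = rho * 1000 / (2 * Mc)
nu = 1.09 * 1000 / (2 * 2978)
nu = 1090.0 / 5956
nu = 0.1830 mol/L

0.1830 mol/L


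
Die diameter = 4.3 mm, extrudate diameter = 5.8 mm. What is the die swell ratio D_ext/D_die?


Die swell ratio = D_extrudate / D_die
= 5.8 / 4.3
= 1.349

Die swell = 1.349


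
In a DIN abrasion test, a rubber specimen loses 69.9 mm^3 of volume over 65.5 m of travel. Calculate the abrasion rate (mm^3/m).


Rate = volume_loss / distance
= 69.9 / 65.5
= 1.067 mm^3/m

1.067 mm^3/m


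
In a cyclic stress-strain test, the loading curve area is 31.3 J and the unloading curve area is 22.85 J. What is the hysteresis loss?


Hysteresis loss = loading - unloading
= 31.3 - 22.85
= 8.45 J

8.45 J


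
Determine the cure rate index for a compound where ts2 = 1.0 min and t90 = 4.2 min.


CRI = 100 / (t90 - ts2)
= 100 / (4.2 - 1.0)
= 100 / 3.2
= 31.25 min^-1

31.25 min^-1


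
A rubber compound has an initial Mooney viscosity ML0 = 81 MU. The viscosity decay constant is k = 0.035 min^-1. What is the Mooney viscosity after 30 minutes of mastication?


ML = ML0 * exp(-k * t)
ML = 81 * exp(-0.035 * 30)
ML = 81 * 0.3499
ML = 28.34 MU

28.34 MU


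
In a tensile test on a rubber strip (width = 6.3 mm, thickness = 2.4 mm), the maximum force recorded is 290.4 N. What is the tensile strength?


Area = width * thickness = 6.3 * 2.4 = 15.12 mm^2
TS = force / area = 290.4 / 15.12 = 19.21 MPa

19.21 MPa


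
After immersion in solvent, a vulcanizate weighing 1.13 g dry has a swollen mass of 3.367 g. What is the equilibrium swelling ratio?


Q = W_swollen / W_dry
Q = 3.367 / 1.13
Q = 2.98

Q = 2.98


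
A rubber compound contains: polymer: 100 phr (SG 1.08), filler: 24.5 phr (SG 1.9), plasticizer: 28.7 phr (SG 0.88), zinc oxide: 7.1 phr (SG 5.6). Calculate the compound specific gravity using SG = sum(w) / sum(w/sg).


Sum of weights = 160.3
Volume contributions:
  polymer: 100/1.08 = 92.5926
  filler: 24.5/1.9 = 12.8947
  plasticizer: 28.7/0.88 = 32.6136
  zinc oxide: 7.1/5.6 = 1.2679
Sum of volumes = 139.3688
SG = 160.3 / 139.3688 = 1.15

SG = 1.15
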